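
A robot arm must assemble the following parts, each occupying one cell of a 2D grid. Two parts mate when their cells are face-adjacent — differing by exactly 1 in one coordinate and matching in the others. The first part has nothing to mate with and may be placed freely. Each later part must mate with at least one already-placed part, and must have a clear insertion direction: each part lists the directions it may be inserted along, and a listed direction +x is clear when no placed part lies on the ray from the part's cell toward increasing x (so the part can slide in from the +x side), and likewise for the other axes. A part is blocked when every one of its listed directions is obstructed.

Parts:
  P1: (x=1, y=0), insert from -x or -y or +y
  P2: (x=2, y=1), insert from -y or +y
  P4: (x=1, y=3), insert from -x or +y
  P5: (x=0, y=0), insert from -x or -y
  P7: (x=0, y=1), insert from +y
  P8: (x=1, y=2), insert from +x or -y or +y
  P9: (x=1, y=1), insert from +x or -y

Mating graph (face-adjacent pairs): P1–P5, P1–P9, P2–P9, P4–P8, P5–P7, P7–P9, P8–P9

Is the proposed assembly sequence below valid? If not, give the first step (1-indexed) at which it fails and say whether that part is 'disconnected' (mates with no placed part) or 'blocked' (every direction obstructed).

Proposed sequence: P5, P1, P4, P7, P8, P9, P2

Invalid at step 3 (disconnected)

1. P5@(0, 0) [-x clear] — {P5}
2. P1@(1, 0) [-y clear] — {P1, P5}
3. P4@(1, 3) — no placed neighbour ⇒ disconnected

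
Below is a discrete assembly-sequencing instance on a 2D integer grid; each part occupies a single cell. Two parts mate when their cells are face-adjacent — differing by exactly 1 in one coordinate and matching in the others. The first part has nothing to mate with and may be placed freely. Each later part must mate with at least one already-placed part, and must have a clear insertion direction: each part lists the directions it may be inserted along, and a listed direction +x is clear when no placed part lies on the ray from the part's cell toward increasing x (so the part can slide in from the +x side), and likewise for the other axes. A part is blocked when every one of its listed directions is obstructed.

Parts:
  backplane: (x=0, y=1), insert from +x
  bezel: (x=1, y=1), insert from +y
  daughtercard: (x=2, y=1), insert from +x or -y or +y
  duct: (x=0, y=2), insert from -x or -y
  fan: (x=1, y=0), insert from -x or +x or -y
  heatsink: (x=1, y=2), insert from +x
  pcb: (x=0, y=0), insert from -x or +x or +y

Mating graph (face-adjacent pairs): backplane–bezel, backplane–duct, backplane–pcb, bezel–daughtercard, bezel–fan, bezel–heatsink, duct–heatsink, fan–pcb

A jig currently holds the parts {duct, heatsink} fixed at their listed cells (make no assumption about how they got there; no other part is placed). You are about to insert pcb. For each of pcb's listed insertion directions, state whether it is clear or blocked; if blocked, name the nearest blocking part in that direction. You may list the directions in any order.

+x: clear; +y: blocked by duct; -x: clear

-x: ray from pcb(0, 0) has no placed part ⇒ clear
+x: ray from pcb(0, 0) has no placed part ⇒ clear
+y: nearest on ray is duct@(0, 2) ⇒ blocked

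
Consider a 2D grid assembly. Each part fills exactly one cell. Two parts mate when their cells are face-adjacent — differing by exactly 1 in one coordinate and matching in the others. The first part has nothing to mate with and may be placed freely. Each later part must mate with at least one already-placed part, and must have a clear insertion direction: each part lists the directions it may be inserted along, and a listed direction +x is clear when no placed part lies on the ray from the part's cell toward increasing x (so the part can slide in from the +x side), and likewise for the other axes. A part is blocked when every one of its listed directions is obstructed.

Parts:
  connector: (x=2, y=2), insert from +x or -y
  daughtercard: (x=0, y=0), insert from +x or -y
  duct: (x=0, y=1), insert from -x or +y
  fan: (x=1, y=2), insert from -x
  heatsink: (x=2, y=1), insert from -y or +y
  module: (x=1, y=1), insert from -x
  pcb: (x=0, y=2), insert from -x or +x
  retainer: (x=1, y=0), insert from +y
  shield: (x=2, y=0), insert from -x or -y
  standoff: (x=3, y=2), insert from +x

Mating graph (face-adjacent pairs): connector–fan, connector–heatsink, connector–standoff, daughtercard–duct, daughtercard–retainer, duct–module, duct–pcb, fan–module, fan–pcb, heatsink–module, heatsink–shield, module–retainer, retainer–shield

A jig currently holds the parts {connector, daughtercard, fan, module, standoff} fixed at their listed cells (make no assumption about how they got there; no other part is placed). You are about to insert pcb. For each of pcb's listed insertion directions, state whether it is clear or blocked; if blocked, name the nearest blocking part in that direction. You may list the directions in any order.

-x: ray from pcb(0, 2) has no placed part ⇒ clear
+x: nearest on ray is fan@(1, 2) ⇒ blocked

+x: blocked by fan; -x: clear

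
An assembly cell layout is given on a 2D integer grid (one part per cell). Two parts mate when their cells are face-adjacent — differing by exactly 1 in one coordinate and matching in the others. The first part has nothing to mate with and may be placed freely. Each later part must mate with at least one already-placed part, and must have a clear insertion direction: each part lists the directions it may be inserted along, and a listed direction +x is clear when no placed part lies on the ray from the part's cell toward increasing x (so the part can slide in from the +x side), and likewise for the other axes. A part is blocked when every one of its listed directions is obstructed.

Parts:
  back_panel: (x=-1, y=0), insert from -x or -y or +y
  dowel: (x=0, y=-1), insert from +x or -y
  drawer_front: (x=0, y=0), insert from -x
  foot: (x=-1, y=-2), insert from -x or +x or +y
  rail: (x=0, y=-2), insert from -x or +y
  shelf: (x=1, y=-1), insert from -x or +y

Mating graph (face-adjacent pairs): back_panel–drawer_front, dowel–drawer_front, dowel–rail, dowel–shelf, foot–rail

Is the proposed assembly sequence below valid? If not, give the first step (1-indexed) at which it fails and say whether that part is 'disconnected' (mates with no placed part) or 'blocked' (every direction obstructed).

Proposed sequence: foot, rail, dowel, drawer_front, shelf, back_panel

1. foot@(-1, -2) [-x clear] — {foot}
2. rail@(0, -2) [+y clear] — {foot, rail}
3. dowel@(0, -1) [+x clear] — {dowel, foot, rail}
4. drawer_front@(0, 0) [-x clear] — {dowel, drawer_front, foot, rail}
5. shelf@(1, -1) [+y clear] — {dowel, drawer_front, foot, rail, shelf}
6. back_panel@(-1, 0) [-x clear] — {back_panel, dowel, drawer_front, foot, rail, shelf}

Valid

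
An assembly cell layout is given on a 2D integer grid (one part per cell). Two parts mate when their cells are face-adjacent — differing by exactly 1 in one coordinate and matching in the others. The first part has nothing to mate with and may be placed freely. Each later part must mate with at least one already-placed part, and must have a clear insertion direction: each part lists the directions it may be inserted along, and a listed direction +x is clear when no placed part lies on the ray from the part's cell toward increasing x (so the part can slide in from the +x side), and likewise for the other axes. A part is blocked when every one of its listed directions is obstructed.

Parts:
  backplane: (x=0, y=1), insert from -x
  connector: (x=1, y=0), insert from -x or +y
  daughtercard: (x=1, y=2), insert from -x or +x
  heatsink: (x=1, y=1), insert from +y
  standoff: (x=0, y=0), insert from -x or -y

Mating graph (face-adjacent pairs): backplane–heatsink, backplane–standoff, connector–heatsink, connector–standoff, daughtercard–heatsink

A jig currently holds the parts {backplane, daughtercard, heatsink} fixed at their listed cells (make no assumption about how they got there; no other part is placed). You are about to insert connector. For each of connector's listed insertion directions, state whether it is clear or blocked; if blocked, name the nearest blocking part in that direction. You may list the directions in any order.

-x: ray from connector(1, 0) has no placed part ⇒ clear
+y: nearest on ray is heatsink@(1, 1) ⇒ blocked

+y: blocked by heatsink; -x: clear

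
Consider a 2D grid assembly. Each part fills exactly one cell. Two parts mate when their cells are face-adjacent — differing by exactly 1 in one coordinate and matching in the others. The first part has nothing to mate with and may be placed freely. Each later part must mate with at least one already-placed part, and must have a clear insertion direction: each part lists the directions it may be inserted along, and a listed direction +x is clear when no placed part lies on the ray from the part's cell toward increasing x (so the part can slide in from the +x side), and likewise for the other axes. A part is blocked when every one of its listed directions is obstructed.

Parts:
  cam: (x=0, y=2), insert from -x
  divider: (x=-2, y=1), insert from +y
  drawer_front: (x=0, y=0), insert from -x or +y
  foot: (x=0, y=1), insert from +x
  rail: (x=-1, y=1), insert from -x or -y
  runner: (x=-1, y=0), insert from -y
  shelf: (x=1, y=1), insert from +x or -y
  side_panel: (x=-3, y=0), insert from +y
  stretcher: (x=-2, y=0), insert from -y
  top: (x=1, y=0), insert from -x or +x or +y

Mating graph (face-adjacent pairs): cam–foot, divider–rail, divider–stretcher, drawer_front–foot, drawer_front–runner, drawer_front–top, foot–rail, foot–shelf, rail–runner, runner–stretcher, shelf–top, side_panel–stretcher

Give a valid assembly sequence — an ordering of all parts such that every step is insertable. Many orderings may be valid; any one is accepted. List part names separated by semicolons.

foot; rail; shelf; top; drawer_front; runner; stretcher; side_panel; cam; divider

1. foot@(0, 1) [+x clear] — {foot}
2. rail@(-1, 1) [-x clear] — {foot, rail}
3. shelf@(1, 1) [+x clear] — {foot, rail, shelf}
4. top@(1, 0) [-x clear] — {foot, rail, shelf, top}
5. drawer_front@(0, 0) [-x clear] — {drawer_front, foot, rail, shelf, top}
6. runner@(-1, 0) [-y clear] — {drawer_front, foot, rail, runner, shelf, top}
7. stretcher@(-2, 0) [-y clear] — {drawer_front, foot, rail, runner, shelf, stretcher, top}
8. side_panel@(-3, 0) [+y clear] — {drawer_front, foot, rail, runner, shelf, side_panel, stretcher, top}
9. cam@(0, 2) [-x clear] — {cam, drawer_front, foot, rail, runner, shelf, side_panel, stretcher, top}
10. divider@(-2, 1) [+y clear] — {cam, divider, drawer_front, foot, rail, runner, shelf, side_panel, stretcher, top}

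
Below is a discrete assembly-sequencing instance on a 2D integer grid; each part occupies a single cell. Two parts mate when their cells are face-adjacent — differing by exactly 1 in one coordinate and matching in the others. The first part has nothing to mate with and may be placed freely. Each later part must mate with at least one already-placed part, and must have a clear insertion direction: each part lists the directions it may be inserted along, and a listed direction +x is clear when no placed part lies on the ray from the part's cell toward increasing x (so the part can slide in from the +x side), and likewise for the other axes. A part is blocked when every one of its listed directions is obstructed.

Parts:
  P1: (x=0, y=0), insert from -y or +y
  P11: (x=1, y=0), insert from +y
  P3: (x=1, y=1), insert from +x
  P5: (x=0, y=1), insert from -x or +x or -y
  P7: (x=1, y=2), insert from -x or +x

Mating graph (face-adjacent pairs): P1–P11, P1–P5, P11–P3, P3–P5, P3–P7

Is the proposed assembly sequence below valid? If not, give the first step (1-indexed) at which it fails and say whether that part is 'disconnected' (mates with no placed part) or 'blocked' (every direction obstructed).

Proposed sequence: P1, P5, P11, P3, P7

1. P1@(0, 0) [-y clear] — {P1}
2. P5@(0, 1) [-x clear] — {P1, P5}
3. P11@(1, 0) [+y clear] — {P1, P11, P5}
4. P3@(1, 1) [+x clear] — {P1, P11, P3, P5}
5. P7@(1, 2) [-x clear] — {P1, P11, P3, P5, P7}

Valid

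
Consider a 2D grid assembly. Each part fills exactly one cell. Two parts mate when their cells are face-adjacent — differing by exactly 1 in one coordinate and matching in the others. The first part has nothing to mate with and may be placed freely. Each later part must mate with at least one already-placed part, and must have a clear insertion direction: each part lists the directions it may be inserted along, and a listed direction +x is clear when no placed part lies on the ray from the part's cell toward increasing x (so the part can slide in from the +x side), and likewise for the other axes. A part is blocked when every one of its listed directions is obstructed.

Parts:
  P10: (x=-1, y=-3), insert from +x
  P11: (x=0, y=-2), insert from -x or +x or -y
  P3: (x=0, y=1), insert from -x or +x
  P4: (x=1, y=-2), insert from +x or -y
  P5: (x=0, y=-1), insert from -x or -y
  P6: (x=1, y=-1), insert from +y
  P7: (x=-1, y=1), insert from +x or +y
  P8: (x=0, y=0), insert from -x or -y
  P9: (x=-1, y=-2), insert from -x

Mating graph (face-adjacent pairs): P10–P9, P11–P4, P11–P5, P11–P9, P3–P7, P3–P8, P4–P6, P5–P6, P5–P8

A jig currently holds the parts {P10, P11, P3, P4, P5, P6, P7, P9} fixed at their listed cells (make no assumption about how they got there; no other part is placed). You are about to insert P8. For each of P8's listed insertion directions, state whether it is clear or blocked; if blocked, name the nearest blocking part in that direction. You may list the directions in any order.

-x: ray from P8(0, 0) has no placed part ⇒ clear
-y: nearest on ray is P5@(0, -1) ⇒ blocked

-x: clear; -y: blocked by P5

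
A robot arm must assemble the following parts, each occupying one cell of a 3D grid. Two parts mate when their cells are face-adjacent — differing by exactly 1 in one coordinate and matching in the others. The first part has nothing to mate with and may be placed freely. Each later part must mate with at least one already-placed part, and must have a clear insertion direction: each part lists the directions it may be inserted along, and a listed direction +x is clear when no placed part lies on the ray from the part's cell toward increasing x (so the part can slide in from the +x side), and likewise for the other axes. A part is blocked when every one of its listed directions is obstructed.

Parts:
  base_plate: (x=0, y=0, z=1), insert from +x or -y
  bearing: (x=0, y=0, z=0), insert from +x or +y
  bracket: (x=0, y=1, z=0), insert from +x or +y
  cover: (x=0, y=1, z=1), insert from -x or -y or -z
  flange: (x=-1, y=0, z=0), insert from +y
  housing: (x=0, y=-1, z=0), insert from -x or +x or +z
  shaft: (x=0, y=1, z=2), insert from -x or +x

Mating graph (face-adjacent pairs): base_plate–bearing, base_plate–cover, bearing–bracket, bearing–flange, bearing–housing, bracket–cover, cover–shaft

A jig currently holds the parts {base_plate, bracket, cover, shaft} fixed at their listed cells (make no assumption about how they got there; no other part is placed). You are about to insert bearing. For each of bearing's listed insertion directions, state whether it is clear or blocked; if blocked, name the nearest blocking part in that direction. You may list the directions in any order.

+x: clear; +y: blocked by bracket

+x: ray from bearing(0, 0, 0) has no placed part ⇒ clear
+y: nearest on ray is bracket@(0, 1, 0) ⇒ blocked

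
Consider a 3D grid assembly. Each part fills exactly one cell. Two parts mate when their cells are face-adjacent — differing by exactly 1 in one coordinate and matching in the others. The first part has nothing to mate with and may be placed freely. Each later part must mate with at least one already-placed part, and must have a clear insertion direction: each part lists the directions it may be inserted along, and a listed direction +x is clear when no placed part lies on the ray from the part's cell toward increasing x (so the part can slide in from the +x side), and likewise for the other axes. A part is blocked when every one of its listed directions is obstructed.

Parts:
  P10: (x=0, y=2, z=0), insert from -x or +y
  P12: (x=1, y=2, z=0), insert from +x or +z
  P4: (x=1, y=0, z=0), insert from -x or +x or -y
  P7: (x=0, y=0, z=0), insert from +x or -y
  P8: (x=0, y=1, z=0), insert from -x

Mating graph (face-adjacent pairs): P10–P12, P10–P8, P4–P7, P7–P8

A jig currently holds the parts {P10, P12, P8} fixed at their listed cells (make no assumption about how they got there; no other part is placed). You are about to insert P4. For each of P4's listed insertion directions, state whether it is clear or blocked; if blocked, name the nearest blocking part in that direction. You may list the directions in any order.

-x: ray from P4(1, 0, 0) has no placed part ⇒ clear
+x: ray from P4(1, 0, 0) has no placed part ⇒ clear
-y: ray from P4(1, 0, 0) has no placed part ⇒ clear

+x: clear; -x: clear; -y: clear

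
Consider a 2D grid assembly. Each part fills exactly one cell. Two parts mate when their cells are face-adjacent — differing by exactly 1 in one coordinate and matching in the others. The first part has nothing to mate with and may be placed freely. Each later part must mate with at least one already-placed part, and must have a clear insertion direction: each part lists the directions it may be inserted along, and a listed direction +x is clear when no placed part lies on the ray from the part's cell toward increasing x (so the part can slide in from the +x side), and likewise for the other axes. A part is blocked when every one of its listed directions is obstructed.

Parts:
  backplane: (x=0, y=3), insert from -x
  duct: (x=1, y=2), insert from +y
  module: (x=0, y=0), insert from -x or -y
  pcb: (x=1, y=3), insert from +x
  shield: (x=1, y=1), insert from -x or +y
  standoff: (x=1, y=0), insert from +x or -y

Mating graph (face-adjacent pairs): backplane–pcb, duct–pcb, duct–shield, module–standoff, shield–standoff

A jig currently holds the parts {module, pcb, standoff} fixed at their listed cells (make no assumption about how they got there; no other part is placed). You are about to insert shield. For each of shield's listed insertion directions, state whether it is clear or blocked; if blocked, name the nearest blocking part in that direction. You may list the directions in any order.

+y: blocked by pcb; -x: clear

-x: ray from shield(1, 1) has no placed part ⇒ clear
+y: nearest on ray is pcb@(1, 3) ⇒ blocked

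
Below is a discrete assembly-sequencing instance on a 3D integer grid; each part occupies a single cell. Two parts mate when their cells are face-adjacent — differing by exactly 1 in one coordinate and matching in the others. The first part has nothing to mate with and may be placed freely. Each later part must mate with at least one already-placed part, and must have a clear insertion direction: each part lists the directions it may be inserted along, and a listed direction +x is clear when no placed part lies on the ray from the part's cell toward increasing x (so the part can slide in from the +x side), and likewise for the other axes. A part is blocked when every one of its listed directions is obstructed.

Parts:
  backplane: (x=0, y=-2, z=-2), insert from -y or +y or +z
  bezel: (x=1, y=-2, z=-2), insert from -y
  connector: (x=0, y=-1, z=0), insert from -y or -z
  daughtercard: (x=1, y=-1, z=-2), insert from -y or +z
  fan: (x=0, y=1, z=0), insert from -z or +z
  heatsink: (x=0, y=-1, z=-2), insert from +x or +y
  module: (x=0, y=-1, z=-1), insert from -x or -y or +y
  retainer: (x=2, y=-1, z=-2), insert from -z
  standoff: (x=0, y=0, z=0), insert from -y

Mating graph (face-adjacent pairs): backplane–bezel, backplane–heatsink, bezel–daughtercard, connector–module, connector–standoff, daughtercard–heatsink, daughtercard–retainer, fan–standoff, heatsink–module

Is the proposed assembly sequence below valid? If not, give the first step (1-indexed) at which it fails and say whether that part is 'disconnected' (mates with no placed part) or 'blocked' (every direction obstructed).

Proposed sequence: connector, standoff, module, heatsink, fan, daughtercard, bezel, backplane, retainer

1. connector@(0, -1, 0) [-y clear] — {connector}
2. standoff@(0, 0, 0) — -y all obstructed ⇒ blocked

Invalid at step 2 (blocked)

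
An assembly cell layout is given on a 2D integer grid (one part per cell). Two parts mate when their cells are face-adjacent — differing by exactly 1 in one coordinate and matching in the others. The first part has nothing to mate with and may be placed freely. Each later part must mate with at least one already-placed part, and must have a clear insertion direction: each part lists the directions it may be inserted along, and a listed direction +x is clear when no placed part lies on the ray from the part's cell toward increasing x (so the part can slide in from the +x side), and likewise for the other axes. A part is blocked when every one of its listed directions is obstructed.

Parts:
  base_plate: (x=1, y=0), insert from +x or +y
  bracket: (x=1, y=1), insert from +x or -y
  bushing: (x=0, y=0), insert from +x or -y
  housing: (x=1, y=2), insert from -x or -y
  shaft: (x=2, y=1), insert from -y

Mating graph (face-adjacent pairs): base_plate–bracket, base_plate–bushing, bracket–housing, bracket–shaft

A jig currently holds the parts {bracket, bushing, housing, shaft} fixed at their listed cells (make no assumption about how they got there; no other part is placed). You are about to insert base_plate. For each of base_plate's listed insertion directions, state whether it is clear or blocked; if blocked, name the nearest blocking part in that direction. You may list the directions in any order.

+x: ray from base_plate(1, 0) has no placed part ⇒ clear
+y: nearest on ray is bracket@(1, 1) ⇒ blocked

+x: clear; +y: blocked by bracket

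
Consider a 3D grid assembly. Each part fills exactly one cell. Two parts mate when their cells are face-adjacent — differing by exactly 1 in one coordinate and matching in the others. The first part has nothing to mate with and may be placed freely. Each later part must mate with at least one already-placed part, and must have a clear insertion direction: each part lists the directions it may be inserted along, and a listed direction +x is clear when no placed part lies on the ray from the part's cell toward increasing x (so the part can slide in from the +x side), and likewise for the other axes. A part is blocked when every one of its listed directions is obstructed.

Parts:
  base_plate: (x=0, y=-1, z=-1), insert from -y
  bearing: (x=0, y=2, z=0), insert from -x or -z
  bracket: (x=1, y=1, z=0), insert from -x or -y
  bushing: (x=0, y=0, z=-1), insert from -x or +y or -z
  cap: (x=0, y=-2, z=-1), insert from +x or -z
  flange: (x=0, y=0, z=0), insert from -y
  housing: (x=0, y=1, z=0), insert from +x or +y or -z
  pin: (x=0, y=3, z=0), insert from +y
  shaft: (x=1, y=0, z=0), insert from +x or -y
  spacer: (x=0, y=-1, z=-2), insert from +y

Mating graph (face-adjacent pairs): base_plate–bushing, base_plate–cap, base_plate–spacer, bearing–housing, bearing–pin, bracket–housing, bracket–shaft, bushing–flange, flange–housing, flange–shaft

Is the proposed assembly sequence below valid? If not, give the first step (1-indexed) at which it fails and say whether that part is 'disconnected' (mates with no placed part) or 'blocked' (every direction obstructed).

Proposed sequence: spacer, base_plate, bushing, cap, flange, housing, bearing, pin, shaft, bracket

Invalid at step 10 (blocked)

1. spacer@(0, -1, -2) [+y clear] — {spacer}
2. base_plate@(0, -1, -1) [-y clear] — {base_plate, spacer}
3. bushing@(0, 0, -1) [-x clear] — {base_plate, bushing, spacer}
4. cap@(0, -2, -1) [+x clear] — {base_plate, bushing, cap, spacer}
5. flange@(0, 0, 0) [-y clear] — {base_plate, bushing, cap, flange, spacer}
6. housing@(0, 1, 0) [+x clear] — {base_plate, bushing, cap, flange, housing, spacer}
7. bearing@(0, 2, 0) [-x clear] — {base_plate, bearing, bushing, cap, flange, housing, spacer}
8. pin@(0, 3, 0) [+y clear] — {base_plate, bearing, bushing, cap, flange, housing, pin, spacer}
9. shaft@(1, 0, 0) [+x clear] — {base_plate, bearing, bushing, cap, flange, housing, pin, shaft, spacer}
10. bracket@(1, 1, 0) — -x/-y all obstructed ⇒ blocked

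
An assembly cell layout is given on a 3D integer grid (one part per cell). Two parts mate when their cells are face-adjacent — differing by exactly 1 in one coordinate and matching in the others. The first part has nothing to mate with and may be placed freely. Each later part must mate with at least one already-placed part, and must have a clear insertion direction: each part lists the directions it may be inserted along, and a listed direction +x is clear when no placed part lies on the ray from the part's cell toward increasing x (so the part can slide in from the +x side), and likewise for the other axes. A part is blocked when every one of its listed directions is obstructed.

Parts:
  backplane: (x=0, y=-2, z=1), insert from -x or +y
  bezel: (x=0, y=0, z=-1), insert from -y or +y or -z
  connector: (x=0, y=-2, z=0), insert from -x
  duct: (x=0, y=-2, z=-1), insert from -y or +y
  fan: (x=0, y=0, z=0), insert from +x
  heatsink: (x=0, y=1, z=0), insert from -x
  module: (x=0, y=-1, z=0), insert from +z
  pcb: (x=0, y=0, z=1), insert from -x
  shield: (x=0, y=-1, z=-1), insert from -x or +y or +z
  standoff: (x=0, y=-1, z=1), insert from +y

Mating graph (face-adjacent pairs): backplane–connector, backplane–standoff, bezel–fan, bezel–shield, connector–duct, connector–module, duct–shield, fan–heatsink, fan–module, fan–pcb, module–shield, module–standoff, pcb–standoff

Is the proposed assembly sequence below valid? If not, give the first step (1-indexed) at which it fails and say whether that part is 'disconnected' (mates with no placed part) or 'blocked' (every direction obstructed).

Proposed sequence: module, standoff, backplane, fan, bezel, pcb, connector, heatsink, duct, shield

Valid

1. module@(0, -1, 0) [+z clear] — {module}
2. standoff@(0, -1, 1) [+y clear] — {module, standoff}
3. backplane@(0, -2, 1) [-x clear] — {backplane, module, standoff}
4. fan@(0, 0, 0) [+x clear] — {backplane, fan, module, standoff}
5. bezel@(0, 0, -1) [-y clear] — {backplane, bezel, fan, module, standoff}
6. pcb@(0, 0, 1) [-x clear] — {backplane, bezel, fan, module, pcb, standoff}
7. connector@(0, -2, 0) [-x clear] — {backplane, bezel, connector, fan, module, pcb, standoff}
8. heatsink@(0, 1, 0) [-x clear] — {backplane, bezel, connector, fan, heatsink, module, pcb, standoff}
9. duct@(0, -2, -1) [-y clear] — {backplane, bezel, connector, duct, fan, heatsink, module, pcb, standoff}
10. shield@(0, -1, -1) [-x clear] — {backplane, bezel, connector, duct, fan, heatsink, module, pcb, shield, standoff}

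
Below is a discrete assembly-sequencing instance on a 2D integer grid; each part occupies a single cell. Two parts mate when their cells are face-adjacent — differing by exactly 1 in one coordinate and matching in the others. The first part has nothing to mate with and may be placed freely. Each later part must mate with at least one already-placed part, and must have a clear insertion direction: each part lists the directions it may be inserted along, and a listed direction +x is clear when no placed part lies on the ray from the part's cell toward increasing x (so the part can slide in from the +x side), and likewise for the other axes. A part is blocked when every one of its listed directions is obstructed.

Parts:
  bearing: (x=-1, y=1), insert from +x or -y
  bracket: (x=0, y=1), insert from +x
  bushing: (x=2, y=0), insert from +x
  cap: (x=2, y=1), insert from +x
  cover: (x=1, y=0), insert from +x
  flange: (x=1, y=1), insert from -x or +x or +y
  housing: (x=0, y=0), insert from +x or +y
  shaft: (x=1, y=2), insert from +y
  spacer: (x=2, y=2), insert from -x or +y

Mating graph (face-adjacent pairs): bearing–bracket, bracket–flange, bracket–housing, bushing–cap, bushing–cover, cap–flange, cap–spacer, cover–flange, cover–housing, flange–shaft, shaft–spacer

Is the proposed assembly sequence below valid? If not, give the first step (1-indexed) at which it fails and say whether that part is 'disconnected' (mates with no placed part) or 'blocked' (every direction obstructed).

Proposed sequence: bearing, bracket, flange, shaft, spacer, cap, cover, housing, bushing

Invalid at step 8 (blocked)

1. bearing@(-1, 1) [+x clear] — {bearing}
2. bracket@(0, 1) [+x clear] — {bearing, bracket}
3. flange@(1, 1) [+x clear] — {bearing, bracket, flange}
4. shaft@(1, 2) [+y clear] — {bearing, bracket, flange, shaft}
5. spacer@(2, 2) [+y clear] — {bearing, bracket, flange, shaft, spacer}
6. cap@(2, 1) [+x clear] — {bearing, bracket, cap, flange, shaft, spacer}
7. cover@(1, 0) [+x clear] — {bearing, bracket, cap, cover, flange, shaft, spacer}
8. housing@(0, 0) — +x/+y all obstructed ⇒ blocked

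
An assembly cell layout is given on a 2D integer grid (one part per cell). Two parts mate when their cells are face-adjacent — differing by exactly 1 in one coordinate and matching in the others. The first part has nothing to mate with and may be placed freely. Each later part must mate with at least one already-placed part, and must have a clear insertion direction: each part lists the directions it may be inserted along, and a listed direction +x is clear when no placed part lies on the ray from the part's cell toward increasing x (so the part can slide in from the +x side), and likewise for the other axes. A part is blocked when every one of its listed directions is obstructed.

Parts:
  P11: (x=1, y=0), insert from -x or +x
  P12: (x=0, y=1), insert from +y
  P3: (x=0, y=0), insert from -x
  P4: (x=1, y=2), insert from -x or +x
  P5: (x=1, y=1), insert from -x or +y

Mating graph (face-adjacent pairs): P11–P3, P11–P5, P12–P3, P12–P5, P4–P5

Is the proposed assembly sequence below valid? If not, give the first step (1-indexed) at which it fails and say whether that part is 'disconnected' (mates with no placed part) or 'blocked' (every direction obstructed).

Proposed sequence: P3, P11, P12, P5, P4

1. P3@(0, 0) [-x clear] — {P3}
2. P11@(1, 0) [+x clear] — {P11, P3}
3. P12@(0, 1) [+y clear] — {P11, P12, P3}
4. P5@(1, 1) [+y clear] — {P11, P12, P3, P5}
5. P4@(1, 2) [-x clear] — {P11, P12, P3, P4, P5}

Valid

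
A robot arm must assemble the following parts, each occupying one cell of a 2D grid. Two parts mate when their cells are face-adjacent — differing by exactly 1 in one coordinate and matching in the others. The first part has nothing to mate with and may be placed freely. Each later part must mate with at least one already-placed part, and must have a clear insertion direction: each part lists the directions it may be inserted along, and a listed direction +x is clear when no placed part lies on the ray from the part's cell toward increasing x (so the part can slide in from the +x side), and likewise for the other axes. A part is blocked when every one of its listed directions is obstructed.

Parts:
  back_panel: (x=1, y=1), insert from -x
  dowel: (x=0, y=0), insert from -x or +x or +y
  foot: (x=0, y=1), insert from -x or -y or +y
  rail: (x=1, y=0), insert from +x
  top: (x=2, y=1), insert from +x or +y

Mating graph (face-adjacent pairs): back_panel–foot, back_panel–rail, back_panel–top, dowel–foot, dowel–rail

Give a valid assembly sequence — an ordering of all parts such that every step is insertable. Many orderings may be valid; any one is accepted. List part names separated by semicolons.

1. top@(2, 1) [+x clear] — {top}
2. back_panel@(1, 1) [-x clear] — {back_panel, top}
3. rail@(1, 0) [+x clear] — {back_panel, rail, top}
4. dowel@(0, 0) [-x clear] — {back_panel, dowel, rail, top}
5. foot@(0, 1) [-x clear] — {back_panel, dowel, foot, rail, top}

top; back_panel; rail; dowel; foot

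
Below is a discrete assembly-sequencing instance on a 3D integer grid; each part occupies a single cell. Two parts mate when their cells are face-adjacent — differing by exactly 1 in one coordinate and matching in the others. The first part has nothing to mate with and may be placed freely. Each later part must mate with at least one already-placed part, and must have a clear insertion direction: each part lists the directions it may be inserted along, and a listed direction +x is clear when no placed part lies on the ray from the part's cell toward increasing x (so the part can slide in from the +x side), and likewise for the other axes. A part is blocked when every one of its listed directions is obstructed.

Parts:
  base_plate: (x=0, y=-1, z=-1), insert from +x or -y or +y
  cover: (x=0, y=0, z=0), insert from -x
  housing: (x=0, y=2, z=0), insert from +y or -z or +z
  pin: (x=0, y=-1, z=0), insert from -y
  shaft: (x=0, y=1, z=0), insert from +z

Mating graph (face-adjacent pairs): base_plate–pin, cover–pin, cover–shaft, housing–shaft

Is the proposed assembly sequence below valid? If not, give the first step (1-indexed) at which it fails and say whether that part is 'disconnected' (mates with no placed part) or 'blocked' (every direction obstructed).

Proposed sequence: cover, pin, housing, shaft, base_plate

Invalid at step 3 (disconnected)

1. cover@(0, 0, 0) [-x clear] — {cover}
2. pin@(0, -1, 0) [-y clear] — {cover, pin}
3. housing@(0, 2, 0) — no placed neighbour ⇒ disconnected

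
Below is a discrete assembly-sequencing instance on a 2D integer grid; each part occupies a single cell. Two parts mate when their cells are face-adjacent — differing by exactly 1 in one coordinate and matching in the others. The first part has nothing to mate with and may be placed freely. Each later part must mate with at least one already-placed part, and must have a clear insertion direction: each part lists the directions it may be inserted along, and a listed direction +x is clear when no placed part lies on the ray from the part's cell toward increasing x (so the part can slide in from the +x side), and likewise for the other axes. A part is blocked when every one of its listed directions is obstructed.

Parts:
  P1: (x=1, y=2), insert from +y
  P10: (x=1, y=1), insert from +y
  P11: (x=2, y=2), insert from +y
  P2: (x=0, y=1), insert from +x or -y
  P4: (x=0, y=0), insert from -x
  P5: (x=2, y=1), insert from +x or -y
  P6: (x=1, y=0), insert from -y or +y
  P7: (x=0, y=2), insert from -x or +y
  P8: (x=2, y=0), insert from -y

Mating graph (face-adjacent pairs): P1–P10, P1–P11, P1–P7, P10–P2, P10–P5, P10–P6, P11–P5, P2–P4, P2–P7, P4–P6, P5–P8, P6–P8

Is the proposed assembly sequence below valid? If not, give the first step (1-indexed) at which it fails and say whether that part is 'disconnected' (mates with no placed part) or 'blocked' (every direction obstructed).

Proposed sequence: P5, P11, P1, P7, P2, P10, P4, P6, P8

Invalid at step 6 (blocked)

1. P5@(2, 1) [+x clear] — {P5}
2. P11@(2, 2) [+y clear] — {P11, P5}
3. P1@(1, 2) [+y clear] — {P1, P11, P5}
4. P7@(0, 2) [-x clear] — {P1, P11, P5, P7}
5. P2@(0, 1) [-y clear] — {P1, P11, P2, P5, P7}
6. P10@(1, 1) — +y all obstructed ⇒ blocked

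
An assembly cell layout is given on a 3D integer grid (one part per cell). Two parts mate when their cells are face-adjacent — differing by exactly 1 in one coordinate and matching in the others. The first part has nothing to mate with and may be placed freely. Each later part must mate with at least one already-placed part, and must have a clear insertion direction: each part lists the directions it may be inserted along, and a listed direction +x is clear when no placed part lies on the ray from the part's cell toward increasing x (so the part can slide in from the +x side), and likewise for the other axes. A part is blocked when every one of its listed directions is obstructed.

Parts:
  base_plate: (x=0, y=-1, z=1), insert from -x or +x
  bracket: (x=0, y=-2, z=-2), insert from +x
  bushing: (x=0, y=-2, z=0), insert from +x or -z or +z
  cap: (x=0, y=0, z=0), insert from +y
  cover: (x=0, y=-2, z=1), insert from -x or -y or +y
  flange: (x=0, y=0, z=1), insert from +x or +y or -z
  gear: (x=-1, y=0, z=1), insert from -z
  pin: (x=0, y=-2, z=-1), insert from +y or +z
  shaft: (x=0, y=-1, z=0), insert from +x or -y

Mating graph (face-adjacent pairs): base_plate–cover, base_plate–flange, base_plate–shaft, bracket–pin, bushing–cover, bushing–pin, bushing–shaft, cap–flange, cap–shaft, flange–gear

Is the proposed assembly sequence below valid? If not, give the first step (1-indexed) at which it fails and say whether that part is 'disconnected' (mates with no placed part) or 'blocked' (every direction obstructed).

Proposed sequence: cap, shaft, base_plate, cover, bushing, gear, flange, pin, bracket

1. cap@(0, 0, 0) [+y clear] — {cap}
2. shaft@(0, -1, 0) [+x clear] — {cap, shaft}
3. base_plate@(0, -1, 1) [-x clear] — {base_plate, cap, shaft}
4. cover@(0, -2, 1) [-x clear] — {base_plate, cap, cover, shaft}
5. bushing@(0, -2, 0) [+x clear] — {base_plate, bushing, cap, cover, shaft}
6. gear@(-1, 0, 1) — no placed neighbour ⇒ disconnected

Invalid at step 6 (disconnected)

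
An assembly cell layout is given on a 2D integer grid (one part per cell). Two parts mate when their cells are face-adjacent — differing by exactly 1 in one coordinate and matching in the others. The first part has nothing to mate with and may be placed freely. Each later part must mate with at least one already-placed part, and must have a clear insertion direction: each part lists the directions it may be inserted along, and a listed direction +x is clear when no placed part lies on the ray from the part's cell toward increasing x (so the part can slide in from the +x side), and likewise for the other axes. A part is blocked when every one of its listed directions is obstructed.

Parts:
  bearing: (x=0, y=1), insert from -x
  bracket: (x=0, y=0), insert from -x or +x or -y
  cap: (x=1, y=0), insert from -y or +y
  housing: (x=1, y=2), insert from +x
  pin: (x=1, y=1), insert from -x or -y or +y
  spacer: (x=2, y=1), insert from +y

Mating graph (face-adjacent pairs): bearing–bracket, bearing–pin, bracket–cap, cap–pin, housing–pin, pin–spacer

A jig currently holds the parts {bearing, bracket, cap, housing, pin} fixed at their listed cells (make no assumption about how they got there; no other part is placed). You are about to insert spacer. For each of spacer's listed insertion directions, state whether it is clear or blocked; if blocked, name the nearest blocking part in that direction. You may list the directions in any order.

+y: clear

+y: ray from spacer(2, 1) has no placed part ⇒ clear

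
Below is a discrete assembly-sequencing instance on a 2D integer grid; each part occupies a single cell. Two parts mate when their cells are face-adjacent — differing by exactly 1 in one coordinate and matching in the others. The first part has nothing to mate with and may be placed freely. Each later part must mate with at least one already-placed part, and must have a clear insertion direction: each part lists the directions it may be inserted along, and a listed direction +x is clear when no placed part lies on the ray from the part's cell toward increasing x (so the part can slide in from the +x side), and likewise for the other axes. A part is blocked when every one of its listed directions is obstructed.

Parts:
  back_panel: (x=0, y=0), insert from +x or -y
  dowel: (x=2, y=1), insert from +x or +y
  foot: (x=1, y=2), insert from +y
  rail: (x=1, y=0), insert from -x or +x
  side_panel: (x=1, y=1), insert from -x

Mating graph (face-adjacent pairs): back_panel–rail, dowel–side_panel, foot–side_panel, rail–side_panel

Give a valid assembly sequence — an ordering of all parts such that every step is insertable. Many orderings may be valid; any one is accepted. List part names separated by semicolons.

1. rail@(1, 0) [-x clear] — {rail}
2. side_panel@(1, 1) [-x clear] — {rail, side_panel}
3. dowel@(2, 1) [+x clear] — {dowel, rail, side_panel}
4. foot@(1, 2) [+y clear] — {dowel, foot, rail, side_panel}
5. back_panel@(0, 0) [-y clear] — {back_panel, dowel, foot, rail, side_panel}

rail; side_panel; dowel; foot; back_panel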